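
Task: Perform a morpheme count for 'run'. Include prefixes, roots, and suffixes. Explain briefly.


Decomposition: run (free morpheme) = 1 morpheme(s)

1 morphemes


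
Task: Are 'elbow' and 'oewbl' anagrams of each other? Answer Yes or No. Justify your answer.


Sorted letters of 'elbow': 'below'
Sorted letters of 'oewbl': 'below'
They match.

Yes


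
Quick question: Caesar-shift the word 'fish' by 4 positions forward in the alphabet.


Shift each letter by 4: f -> j, i -> m, s -> w, h -> l. Result: 'jmwl'.

jmwl


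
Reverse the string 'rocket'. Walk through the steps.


Reverse 'rocket' character by character: 'tekcor'.

tekcor


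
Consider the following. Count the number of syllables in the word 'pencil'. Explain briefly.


Break 'pencil' into syllables: pen-cil -> pen | cil = 2 syllables

2 syllables


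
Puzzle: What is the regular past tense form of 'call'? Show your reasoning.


Apply rule: Add -ed. 'call' becomes 'called'.

called


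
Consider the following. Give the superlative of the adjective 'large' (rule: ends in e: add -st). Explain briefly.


Apply superlative formation (ends in e: add -st): 'large' -> 'largest'.

largest


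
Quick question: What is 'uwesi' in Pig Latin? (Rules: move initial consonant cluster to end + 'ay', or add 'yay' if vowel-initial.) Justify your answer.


'uwesi' starts with a vowel, so add 'yay': 'uwesiyay'.

uwesiyay


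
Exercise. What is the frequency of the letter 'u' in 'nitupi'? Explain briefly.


Letter 'u' in 'nitupi': found at position(s) 4 = 1 occurrence(s).

1


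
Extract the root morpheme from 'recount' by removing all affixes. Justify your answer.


Remove prefix 're' from 'recount' to get root 'count'.

count


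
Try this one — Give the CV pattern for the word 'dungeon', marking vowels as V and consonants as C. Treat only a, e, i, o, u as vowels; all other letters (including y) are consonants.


Letter mapping: d = C, u = V, n = C, g = C, e = V, o = V, n = C.

CVCCVVC


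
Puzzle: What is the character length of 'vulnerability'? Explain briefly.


Spell out 'vulnerability' and number each letter: v(1), u(2), l(3), n(4), e(5), r(6), a(7), b(8), i(9), l(10), i(11), t(12), y(13). Total: 13 letters.

13


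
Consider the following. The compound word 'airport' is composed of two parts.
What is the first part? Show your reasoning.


Split 'airport' into 'air' + 'port'. The first part is 'air'.

air


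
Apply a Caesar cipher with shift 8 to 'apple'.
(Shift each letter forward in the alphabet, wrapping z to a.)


Shift each letter by 8: a -> i, p -> x, p -> x, l -> t, e -> m. Result: 'ixxtm'.

ixxtm


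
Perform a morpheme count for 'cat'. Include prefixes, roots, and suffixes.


Decomposition: cat (free morpheme) = 1 morpheme(s)

1 morphemes


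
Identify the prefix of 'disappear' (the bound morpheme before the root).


The word 'disappear' = 'dis' (prefix) + 'appear' (root). The prefix is 'dis'.

dis


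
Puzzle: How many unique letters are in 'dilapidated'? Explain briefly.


Unique letters in 'dilapidated': {a, d, e, i, l, p, t} = 7 distinct letters.

7


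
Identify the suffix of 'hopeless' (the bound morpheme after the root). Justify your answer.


The word 'hopeless' = 'hope' (root) + '-less' (suffix). The suffix is '-less'.

less


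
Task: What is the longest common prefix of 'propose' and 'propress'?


Compare from the start: 4 characters match: 'prop'. Mismatch at position 5: 'o' vs 'r'.

prop


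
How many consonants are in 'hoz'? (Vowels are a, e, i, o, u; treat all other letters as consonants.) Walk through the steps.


Consonants in 'hoz': h, z = 2 consonants.

2


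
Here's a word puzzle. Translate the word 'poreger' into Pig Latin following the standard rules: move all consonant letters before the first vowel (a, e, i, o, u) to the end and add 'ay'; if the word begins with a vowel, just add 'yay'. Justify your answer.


'poreger': move consonant cluster 'p' to end and add 'ay': 'oregerpay'.

oregerpay


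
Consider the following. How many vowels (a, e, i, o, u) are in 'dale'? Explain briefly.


Vowels in 'dale': a, e = 2 vowels.

2


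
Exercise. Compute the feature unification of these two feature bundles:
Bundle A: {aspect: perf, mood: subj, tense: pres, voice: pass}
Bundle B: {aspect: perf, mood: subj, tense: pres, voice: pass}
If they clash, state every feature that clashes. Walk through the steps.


Compare features:
aspect: A=perf vs B=perf -> unified: perf
mood: A=subj vs B=subj -> unified: subj
tense: A=pres vs B=pres -> unified: pres
voice: A=pass vs B=pass -> unified: pass
No clashes found.

Unified: {aspect: perf, mood: subj, tense: pres, voice: pass}


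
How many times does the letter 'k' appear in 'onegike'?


Letter 'k' in 'onegike': found at position(s) 6 = 1 occurrence(s).

1


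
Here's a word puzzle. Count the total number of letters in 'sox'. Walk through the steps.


Spell out 'sox' and number each letter: s(1), o(2), x(3). Total: 3 letters.

3


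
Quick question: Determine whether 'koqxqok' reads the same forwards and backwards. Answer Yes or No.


Forward: 'koqxqok'
Reversed: 'koqxqok'
They are identical.

Yes


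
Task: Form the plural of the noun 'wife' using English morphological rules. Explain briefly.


Apply rule: Change -fe to -ves. 'wife' becomes 'wives'.

wives


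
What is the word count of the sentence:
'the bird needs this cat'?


Split into words: the | bird | needs | this | cat = 5 words.

5


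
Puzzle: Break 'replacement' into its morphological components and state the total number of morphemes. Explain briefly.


Step 1: Identify prefix: 're' (meaning: again)
Step 2: Identify root: 'place'
Step 3: Identify suffix(es): 'ment'
Decomposition: re- (prefix: again) + place (root) + -ment (suffix: action/result)
Total morphemes: 3

3 morphemes (re- (prefix: again) + place (root) + -ment (suffix: action/result))


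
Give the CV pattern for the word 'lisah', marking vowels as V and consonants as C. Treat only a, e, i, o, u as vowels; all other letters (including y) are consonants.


Letter mapping: l = C, i = V, s = C, a = V, h = C.

CVCVC


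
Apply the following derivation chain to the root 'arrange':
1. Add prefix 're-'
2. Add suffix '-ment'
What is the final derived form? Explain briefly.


Step 1: Add prefix 're-' to 'arrange' = 'rearrange'
Step 2: Add suffix '-ment' to 'rearrange' = 'rearrangement'

rearrangement


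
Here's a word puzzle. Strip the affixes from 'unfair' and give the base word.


Remove prefix 'un' from 'unfair' to get root 'fair'.

fair


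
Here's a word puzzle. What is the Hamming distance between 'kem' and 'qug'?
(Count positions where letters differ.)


Alignment:
Position 1: 'k' vs 'q' = DIFFER
Position 2: 'e' vs 'u' = DIFFER
Position 3: 'm' vs 'g' = DIFFER
Total differences: 3

3


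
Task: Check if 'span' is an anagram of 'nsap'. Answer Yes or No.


Sorted letters of 'span': 'anps'
Sorted letters of 'nsap': 'anps'
They match.

Yes


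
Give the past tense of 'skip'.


Apply rule: Double final consonant and add -ed. 'skip' becomes 'skipped'.

skipped


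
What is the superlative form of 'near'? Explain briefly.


Apply superlative formation (add -est): 'near' -> 'nearest'.

nearest


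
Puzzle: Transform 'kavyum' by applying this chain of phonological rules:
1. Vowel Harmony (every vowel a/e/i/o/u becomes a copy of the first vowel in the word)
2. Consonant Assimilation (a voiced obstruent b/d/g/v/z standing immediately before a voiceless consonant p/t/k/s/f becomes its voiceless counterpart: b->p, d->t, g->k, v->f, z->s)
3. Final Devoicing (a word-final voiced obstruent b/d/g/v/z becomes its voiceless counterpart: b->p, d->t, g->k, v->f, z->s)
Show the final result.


Starting form: 'kavyum'
Rule 1: Vowel Harmony: all vowels become 'a' (matching first vowel). 'kavyum' -> 'kavyam'
Rule 2: Consonant Assimilation: no voiced obstruent (b/d/g/v/z) stands immediately before a voiceless consonant (p/t/k/s/f). No change.
Rule 3: Final Devoicing: final consonant 'm' is not one of the voiced obstruents b/d/g/v/z. No change.
Final form: 'kavyam'

kavyam


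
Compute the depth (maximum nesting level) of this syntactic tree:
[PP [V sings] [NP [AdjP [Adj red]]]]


Count bracket nesting levels:
'[' at pos 0: depth = 1
'[' at pos 4: depth = 2
'[' at pos 14: depth = 2
'[' at pos 18: depth = 3
'[' at pos 24: depth = 4
Maximum depth reached: 4

4


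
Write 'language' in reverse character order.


Reverse 'language' character by character: 'egaugnal'.

egaugnal


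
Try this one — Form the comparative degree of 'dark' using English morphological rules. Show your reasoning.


Apply comparative formation (add -er): 'dark' -> 'darker'.

darker


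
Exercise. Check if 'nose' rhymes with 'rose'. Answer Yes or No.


Rime (stressed vowel + following sounds) of 'nose': -ose = /oʊz/
Rime of 'rose': -ose = /oʊz/
/oʊz/ and /oʊz/ are the same ending sound, so the words rhyme.

Yes


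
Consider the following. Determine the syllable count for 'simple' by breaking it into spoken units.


Break 'simple' into syllables: sim-ple -> sim | ple = 2 syllables

2 syllables


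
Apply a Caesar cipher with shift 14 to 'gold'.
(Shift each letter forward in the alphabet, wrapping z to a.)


Shift each letter by 14: g -> u, o -> c, l -> z, d -> r. Result: 'uczr'.

uczr


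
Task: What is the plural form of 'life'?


Apply rule: Change -fe to -ves. 'life' becomes 'lives'.

lives


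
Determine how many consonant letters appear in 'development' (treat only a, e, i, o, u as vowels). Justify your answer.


Consonants in 'development': d, v, l, p, m, n, t = 7 consonants.

7


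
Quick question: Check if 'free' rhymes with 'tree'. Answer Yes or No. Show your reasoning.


Rime (stressed vowel + following sounds) of 'free': -ee = /iː/
Rime of 'tree': -ee = /iː/
/iː/ and /iː/ are the same ending sound, so the words rhyme.

Yes


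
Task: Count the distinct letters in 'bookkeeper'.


Unique letters in 'bookkeeper': {b, e, k, o, p, r} = 6 distinct letters.

6


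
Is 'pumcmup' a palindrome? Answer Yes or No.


Forward: 'pumcmup'
Reversed: 'pumcmup'
They are identical.

Yes


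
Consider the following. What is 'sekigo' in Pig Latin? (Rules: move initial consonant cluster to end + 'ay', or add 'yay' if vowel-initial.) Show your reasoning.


'sekigo': move consonant cluster 's' to end and add 'ay': 'ekigosay'.

ekigosay


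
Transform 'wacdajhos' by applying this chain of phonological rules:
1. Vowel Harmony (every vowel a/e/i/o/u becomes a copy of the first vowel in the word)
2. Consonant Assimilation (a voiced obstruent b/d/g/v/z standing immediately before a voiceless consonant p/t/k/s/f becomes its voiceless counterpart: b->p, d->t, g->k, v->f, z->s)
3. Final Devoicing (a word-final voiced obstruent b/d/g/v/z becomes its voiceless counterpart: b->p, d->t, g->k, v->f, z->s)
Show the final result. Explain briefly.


Starting form: 'wacdajhos'
Rule 1: Vowel Harmony: all vowels become 'a' (matching first vowel). 'wacdajhos' -> 'wacdajhas'
Rule 2: Consonant Assimilation: no voiced obstruent (b/d/g/v/z) stands immediately before a voiceless consonant (p/t/k/s/f). No change.
Rule 3: Final Devoicing: final consonant 's' is not one of the voiced obstruents b/d/g/v/z. No change.
Final form: 'wacdajhas'

wacdajhas


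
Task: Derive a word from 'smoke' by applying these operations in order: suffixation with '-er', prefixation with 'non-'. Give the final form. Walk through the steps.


Step 1: Add suffix '-er' to 'smoke' = 'smoker'
Step 2: Add prefix 'non-' to 'smoker' = 'nonsmoker'

nonsmoker


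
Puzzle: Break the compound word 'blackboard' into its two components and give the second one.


Split 'blackboard' into 'black' + 'board'. The second part is 'board'.

board


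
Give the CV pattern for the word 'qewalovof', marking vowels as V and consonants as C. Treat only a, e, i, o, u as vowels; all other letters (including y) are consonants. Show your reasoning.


Letter mapping: q = C, e = V, w = C, a = V, l = C, o = V, v = C, o = V, f = C.

CVCVCVCVC


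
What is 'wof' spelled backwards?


Reverse 'wof' character by character: 'fow'.

fow


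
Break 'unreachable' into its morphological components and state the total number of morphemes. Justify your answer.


Step 1: Identify prefix: 'un' (meaning: not/reverse)
Step 2: Identify root: 'reach'
Step 3: Identify suffix(es): 'able'
Decomposition: un- (prefix: not/reverse) + reach (root) + -able (suffix: capable of)
Total morphemes: 3

3 morphemes (un- (prefix: not/reverse) + reach (root) + -able (suffix: capable of))


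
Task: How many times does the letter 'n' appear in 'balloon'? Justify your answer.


Letter 'n' in 'balloon': found at position(s) 7 = 1 occurrence(s).

1


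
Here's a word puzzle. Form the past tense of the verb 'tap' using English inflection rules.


Apply rule: Double final consonant and add -ed. 'tap' becomes 'tapped'.

tapped


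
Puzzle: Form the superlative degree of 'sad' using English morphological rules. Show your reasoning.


Apply superlative formation (double final consonant, add -est): 'sad' -> 'saddest'.

saddest


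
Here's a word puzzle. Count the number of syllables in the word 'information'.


Break 'information' into syllables: in-for-ma-tion -> in | for | ma | tion = 4 syllables

4 syllables


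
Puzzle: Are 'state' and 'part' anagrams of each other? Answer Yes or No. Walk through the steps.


Sorted letters of 'state': 'aestt'
Sorted letters of 'part': 'aprt'
They do not match.

No


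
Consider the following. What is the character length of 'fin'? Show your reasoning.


Spell out 'fin' and number each letter: f(1), i(2), n(3). Total: 3 letters.

3


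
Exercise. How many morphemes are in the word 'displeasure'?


Decomposition: dis- (prefix) + please (root) + -ure (suffix) = 3 morpheme(s)

3 morphemes


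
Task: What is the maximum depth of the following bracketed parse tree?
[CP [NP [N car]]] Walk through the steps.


Count bracket nesting levels:
'[' at pos 0: depth = 1
'[' at pos 4: depth = 2
'[' at pos 8: depth = 3
Maximum depth reached: 3

3


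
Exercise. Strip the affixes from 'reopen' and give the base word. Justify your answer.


Remove prefix 're' from 'reopen' to get root 'open'.

open


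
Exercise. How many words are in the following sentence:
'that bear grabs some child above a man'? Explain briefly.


Split into words: that | bear | grabs | some | child | above | a | man = 8 words.

8


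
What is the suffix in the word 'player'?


The word 'player' = 'play' (root) + '-er' (suffix). The suffix is '-er'.

er


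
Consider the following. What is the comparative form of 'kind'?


Apply comparative formation (add -er): 'kind' -> 'kinder'.

kinder


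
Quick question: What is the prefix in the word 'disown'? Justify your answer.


The word 'disown' = 'dis' (prefix) + 'own' (root). The prefix is 'dis'.

dis


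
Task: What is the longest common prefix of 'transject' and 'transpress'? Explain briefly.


Compare from the start: 5 characters match: 'trans'. Mismatch at position 6: 'j' vs 'p'.

trans


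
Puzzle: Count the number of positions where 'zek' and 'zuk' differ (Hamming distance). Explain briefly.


Alignment:
Position 1: 'z' vs 'z' = match
Position 2: 'e' vs 'u' = DIFFER
Position 3: 'k' vs 'k' = match
Total differences: 1

1


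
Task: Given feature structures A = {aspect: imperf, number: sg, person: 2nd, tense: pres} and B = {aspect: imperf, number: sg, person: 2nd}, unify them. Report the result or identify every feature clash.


Compare features:
aspect: A=imperf vs B=imperf -> unified: imperf
number: A=sg vs B=sg -> unified: sg
person: A=2nd vs B=2nd -> unified: 2nd
tense: A=pres vs B=_ -> unified: pres
No clashes found.

Unified: {aspect: imperf, number: sg, person: 2nd, tense: pres}


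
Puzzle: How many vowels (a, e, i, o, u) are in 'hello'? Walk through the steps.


Vowels in 'hello': e, o = 2 vowels.

2


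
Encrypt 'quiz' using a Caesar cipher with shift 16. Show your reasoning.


Shift each letter by 16: q -> g, u -> k, i -> y, z -> p. Result: 'gkyp'.

gkyp


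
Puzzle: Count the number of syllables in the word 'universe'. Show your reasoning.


Break 'universe' into syllables: u-ni-verse -> u | ni | verse = 3 syllables

3 syllables


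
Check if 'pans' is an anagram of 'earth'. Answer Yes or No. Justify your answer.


Sorted letters of 'pans': 'anps'
Sorted letters of 'earth': 'aehrt'
They do not match.

No


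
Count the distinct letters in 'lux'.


Unique letters in 'lux': {l, u, x} = 3 distinct letters.

3


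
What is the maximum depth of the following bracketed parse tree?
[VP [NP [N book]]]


Count bracket nesting levels:
'[' at pos 0: depth = 1
'[' at pos 4: depth = 2
'[' at pos 8: depth = 3
Maximum depth reached: 3

3


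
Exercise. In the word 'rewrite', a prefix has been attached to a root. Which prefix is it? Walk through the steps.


The word 'rewrite' = 're' (prefix) + 'write' (root). The prefix is 're'.

re


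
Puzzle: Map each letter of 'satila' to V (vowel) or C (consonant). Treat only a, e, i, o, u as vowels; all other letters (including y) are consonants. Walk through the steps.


Letter mapping: s = C, a = V, t = C, i = V, l = C, a = V.

CVCVCV


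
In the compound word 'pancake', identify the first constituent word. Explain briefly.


Split 'pancake' into 'pan' + 'cake'. The first part is 'pan'.

pan


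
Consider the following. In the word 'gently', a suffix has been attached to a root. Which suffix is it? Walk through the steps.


The word 'gently' = 'gentle' (root) + '-ly' (suffix). The suffix is '-ly'.

ly


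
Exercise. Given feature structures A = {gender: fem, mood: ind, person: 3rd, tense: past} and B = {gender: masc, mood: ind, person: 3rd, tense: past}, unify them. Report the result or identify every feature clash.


Compare features:
gender: A=fem vs B=masc -> CLASH
mood: A=ind vs B=ind -> unified: ind
person: A=3rd vs B=3rd -> unified: 3rd
tense: A=past vs B=past -> unified: past
Clash detected on feature 'gender' (fem vs masc); unification fails.

CLASH on 'gender' (fem vs masc)


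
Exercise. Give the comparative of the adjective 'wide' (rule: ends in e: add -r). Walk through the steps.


Apply comparative formation (ends in e: add -r): 'wide' -> 'wider'.

wider


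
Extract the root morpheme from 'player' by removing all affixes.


Remove suffix '-er' from 'player' to get root 'play'.

play


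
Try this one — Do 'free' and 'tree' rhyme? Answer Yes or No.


Rime (stressed vowel + following sounds) of 'free': -ee = /iː/
Rime of 'tree': -ee = /iː/
/iː/ and /iː/ are the same ending sound, so the words rhyme.

Yes


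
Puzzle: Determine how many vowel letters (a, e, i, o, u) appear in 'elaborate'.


Vowels in 'elaborate': e, a, o, a, e = 5 vowels.

5


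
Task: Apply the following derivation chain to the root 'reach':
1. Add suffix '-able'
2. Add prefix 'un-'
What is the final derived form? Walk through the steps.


Step 1: Add suffix '-able' to 'reach' = 'reachable'
Step 2: Add prefix 'un-' to 'reachable' = 'unreachable'

unreachable


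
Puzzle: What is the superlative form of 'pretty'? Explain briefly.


Apply superlative formation (consonant + y: change y to i, add -est): 'pretty' -> 'prettiest'.

prettiest


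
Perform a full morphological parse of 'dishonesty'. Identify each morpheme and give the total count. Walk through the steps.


Step 1: Identify prefix: 'dis' (meaning: not/apart)
Step 2: Identify root: 'honest'
Step 3: Identify suffix(es): 'y'
Decomposition: dis- (prefix: not/apart) + honest (root) + -y (suffix: quality)
Total morphemes: 3

3 morphemes (dis- (prefix: not/apart) + honest (root) + -y (suffix: quality))


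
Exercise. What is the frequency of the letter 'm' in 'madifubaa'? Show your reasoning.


Letter 'm' in 'madifubaa': found at position(s) 1 = 1 occurrence(s).

1


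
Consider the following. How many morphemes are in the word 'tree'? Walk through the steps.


Decomposition: tree (free morpheme) = 1 morpheme(s)

1 morphemes


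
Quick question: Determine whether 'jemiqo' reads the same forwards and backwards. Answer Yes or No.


Forward: 'jemiqo'
Reversed: 'oqimej'
They differ.

No


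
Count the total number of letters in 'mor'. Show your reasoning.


Spell out 'mor' and number each letter: m(1), o(2), r(3). Total: 3 letters.

3


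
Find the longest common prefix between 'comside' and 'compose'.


Compare from the start: 3 characters match: 'com'. Mismatch at position 4: 's' vs 'p'.

com


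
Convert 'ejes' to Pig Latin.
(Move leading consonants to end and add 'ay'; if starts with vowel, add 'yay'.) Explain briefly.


'ejes' starts with a vowel, so add 'yay': 'ejesyay'.

ejesyay


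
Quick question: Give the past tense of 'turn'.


Apply rule: Add -ed. 'turn' becomes 'turned'.

turned


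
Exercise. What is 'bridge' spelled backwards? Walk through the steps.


Reverse 'bridge' character by character: 'egdirb'.

egdirb


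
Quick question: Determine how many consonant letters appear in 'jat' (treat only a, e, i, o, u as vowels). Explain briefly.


Consonants in 'jat': j, t = 2 consonants.

2


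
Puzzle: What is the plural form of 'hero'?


Apply rule: Add -es (consonant + o). 'hero' becomes 'heroes'.

heroes


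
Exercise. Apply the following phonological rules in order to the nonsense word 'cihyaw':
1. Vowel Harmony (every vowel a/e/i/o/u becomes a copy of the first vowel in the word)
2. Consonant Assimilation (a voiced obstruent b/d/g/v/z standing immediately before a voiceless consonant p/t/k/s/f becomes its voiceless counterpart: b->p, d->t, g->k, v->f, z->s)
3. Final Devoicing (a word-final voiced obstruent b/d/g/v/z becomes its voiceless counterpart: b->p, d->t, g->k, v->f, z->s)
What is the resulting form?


Starting form: 'cihyaw'
Rule 1: Vowel Harmony: all vowels become 'i' (matching first vowel). 'cihyaw' -> 'cihyiw'
Rule 2: Consonant Assimilation: no voiced obstruent (b/d/g/v/z) stands immediately before a voiceless consonant (p/t/k/s/f). No change.
Rule 3: Final Devoicing: final consonant 'w' is not one of the voiced obstruents b/d/g/v/z. No change.
Final form: 'cihyiw'

cihyiw


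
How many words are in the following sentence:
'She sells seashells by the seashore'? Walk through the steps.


Split into words: She | sells | seashells | by | the | seashore = 6 words.

6


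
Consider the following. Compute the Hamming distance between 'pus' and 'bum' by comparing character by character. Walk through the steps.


Alignment:
Position 1: 'p' vs 'b' = DIFFER
Position 2: 'u' vs 'u' = match
Position 3: 's' vs 'm' = DIFFER
Total differences: 2

2


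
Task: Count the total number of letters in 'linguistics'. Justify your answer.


Spell out 'linguistics' and number each letter: l(1), i(2), n(3), g(4), u(5), i(6), s(7), t(8), i(9), c(10), s(11). Total: 11 letters.

11


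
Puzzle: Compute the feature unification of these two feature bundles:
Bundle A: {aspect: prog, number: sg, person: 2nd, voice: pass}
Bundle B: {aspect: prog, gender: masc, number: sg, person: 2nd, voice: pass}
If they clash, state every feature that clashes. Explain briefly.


Compare features:
aspect: A=prog vs B=prog -> unified: prog
gender: A=_ vs B=masc -> unified: masc
number: A=sg vs B=sg -> unified: sg
person: A=2nd vs B=2nd -> unified: 2nd
voice: A=pass vs B=pass -> unified: pass
No clashes found.

Unified: {aspect: prog, gender: masc, number: sg, person: 2nd, voice: pass}


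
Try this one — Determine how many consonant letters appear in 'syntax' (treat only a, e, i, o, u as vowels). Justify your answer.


Consonants in 'syntax': s, y, n, t, x = 5 consonants.

5


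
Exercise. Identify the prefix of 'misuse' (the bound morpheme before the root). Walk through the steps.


The word 'misuse' = 'mis' (prefix) + 'use' (root). The prefix is 'mis'.

mis


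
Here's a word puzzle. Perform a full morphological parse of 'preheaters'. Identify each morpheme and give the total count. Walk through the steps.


Step 1: Identify prefix: 'pre' (meaning: before)
Step 2: Identify root: 'heat'
Step 3: Identify suffix(es): 'er, s'
Decomposition: pre- (prefix: before) + heat (root) + -er (suffix: one who) + -s (plural)
Total morphemes: 4

4 morphemes (pre- (prefix: before) + heat (root) + -er (suffix: one who) + -s (plural))


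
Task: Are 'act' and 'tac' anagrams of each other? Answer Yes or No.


Sorted letters of 'act': 'act'
Sorted letters of 'tac': 'act'
They match.

Yes


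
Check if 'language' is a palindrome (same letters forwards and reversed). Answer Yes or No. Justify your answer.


Forward: 'language'
Reversed: 'egaugnal'
They differ.

No


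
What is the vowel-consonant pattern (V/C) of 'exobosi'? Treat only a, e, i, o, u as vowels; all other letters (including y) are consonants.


Letter mapping: e = V, x = C, o = V, b = C, o = V, s = C, i = V.

VCVCVCV


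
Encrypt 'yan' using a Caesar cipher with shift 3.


Shift each letter by 3: y -> b, a -> d, n -> q. Result: 'bdq'.

bdq


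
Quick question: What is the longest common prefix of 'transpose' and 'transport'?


Compare from the start: 7 characters match: 'transpo'. Mismatch at position 8: 's' vs 'r'.

transpo


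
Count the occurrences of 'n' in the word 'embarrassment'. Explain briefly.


Letter 'n' in 'embarrassment': found at position(s) 12 = 1 occurrence(s).

1


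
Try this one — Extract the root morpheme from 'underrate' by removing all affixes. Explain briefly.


Remove prefix 'under' from 'underrate' to get root 'rate'.

rate


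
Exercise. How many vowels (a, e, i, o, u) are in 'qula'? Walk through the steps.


Vowels in 'qula': u, a = 2 vowels.

2


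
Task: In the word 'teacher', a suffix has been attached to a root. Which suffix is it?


The word 'teacher' = 'teach' (root) + '-er' (suffix). The suffix is '-er'.

er


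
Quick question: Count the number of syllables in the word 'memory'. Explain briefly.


Break 'memory' into syllables: mem-o-ry -> mem | o | ry = 3 syllables

3 syllables


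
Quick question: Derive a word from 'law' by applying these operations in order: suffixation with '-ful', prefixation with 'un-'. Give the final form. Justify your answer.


Step 1: Add suffix '-ful' to 'law' = 'lawful'
Step 2: Add prefix 'un-' to 'lawful' = 'unlawful'

unlawful


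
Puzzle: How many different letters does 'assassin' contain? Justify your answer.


Unique letters in 'assassin': {a, i, n, s} = 4 distinct letters.

4


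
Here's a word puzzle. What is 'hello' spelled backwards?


Reverse 'hello' character by character: 'olleh'.

olleh


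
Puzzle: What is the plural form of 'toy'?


Apply rule: Add -s. 'toy' becomes 'toys'.

toys


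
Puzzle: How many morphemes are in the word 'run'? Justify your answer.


Decomposition: run (free morpheme) = 1 morpheme(s)

1 morphemes


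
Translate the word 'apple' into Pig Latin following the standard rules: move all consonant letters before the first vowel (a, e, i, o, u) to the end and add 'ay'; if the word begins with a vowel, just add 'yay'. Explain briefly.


'apple' starts with a vowel, so add 'yay': 'appleyay'.

appleyay


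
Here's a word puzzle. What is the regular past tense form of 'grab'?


Apply rule: Double final consonant and add -ed. 'grab' becomes 'grabbed'.

grabbed


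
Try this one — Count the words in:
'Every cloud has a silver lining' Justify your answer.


Split into words: Every | cloud | has | a | silver | lining = 6 words.

6


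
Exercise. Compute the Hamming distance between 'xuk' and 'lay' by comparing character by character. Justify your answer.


Alignment:
Position 1: 'x' vs 'l' = DIFFER
Position 2: 'u' vs 'a' = DIFFER
Position 3: 'k' vs 'y' = DIFFER
Total differences: 3

3


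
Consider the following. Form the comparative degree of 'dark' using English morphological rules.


Apply comparative formation (add -er): 'dark' -> 'darker'.

darker


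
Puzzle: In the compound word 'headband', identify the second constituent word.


Split 'headband' into 'head' + 'band'. The second part is 'band'.

band


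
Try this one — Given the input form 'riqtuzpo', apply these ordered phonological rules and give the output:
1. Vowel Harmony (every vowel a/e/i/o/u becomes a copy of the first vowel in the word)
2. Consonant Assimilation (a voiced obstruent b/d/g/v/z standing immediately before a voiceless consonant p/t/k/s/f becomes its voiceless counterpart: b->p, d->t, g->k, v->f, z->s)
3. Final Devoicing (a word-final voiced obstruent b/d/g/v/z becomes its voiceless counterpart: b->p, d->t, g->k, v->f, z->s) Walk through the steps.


Starting form: 'riqtuzpo'
Rule 1: Vowel Harmony: all vowels become 'i' (matching first vowel). 'riqtuzpo' -> 'riqtizpi'
Rule 2: Consonant Assimilation: voiced obstruent before voiceless consonant becomes voiceless ('zp' -> 'sp'). 'riqtizpi' -> 'riqtispi'
Rule 3: Final Devoicing: the word ends in the vowel 'i', not a consonant. No change.
Final form: 'riqtispi'

riqtispi


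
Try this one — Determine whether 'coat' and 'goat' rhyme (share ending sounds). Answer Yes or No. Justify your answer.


Rime (stressed vowel + following sounds) of 'coat': -oat = /oʊt/
Rime of 'goat': -oat = /oʊt/
/oʊt/ and /oʊt/ are the same ending sound, so the words rhyme.

Yes


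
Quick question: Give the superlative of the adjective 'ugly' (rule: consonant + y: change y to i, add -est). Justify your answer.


Apply superlative formation (consonant + y: change y to i, add -est): 'ugly' -> 'ugliest'.

ugliest


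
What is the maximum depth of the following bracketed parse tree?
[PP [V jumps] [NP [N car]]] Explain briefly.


Count bracket nesting levels:
'[' at pos 0: depth = 1
'[' at pos 4: depth = 2
'[' at pos 14: depth = 2
'[' at pos 18: depth = 3
Maximum depth reached: 3

3


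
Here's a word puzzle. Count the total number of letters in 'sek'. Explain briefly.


Spell out 'sek' and number each letter: s(1), e(2), k(3). Total: 3 letters.

3


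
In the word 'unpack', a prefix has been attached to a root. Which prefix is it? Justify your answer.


The word 'unpack' = 'un' (prefix) + 'pack' (root). The prefix is 'un'.

un


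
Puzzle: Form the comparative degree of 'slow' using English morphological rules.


Apply comparative formation (add -er): 'slow' -> 'slower'.

slower


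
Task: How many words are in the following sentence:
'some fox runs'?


Split into words: some | fox | runs = 3 words.

3


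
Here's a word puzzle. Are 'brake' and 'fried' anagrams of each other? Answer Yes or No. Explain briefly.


Sorted letters of 'brake': 'abekr'
Sorted letters of 'fried': 'defir'
They do not match.

No


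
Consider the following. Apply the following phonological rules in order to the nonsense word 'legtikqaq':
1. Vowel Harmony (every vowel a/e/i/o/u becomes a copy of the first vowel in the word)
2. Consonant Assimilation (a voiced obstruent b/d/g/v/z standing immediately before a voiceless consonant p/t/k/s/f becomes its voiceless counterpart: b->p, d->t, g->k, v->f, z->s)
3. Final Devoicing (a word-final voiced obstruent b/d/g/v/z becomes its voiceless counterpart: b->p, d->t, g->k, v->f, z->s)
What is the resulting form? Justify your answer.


Starting form: 'legtikqaq'
Rule 1: Vowel Harmony: all vowels become 'e' (matching first vowel). 'legtikqaq' -> 'legtekqeq'
Rule 2: Consonant Assimilation: voiced obstruent before voiceless consonant becomes voiceless ('gt' -> 'kt'). 'legtekqeq' -> 'lektekqeq'
Rule 3: Final Devoicing: final consonant 'q' is not one of the voiced obstruents b/d/g/v/z. No change.
Final form: 'lektekqeq'

lektekqeq


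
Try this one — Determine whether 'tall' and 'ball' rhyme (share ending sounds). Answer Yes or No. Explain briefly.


Rime (stressed vowel + following sounds) of 'tall': -all = /ɔːl/
Rime of 'ball': -all = /ɔːl/
/ɔːl/ and /ɔːl/ are the same ending sound, so the words rhyme.

Yes


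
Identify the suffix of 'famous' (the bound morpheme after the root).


The word 'famous' = 'fame' (root) + '-ous' (suffix). The suffix is '-ous'.

ous


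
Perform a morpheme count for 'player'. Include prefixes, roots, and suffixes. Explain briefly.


Decomposition: play (root) + -er (suffix) = 2 morpheme(s)

2 morphemes


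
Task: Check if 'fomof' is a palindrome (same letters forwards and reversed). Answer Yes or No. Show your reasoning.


Forward: 'fomof'
Reversed: 'fomof'
They are identical.

Yes


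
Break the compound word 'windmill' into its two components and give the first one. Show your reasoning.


Split 'windmill' into 'wind' + 'mill'. The first part is 'wind'.

wind


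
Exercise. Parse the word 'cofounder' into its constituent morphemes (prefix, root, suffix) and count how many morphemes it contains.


Step 1: Identify prefix: 'co' (meaning: together)
Step 2: Identify root: 'found'
Step 3: Identify suffix(es): 'er'
Decomposition: co- (prefix: together) + found (root) + -er (suffix: one who)
Total morphemes: 3

3 morphemes (co- (prefix: together) + found (root) + -er (suffix: one who))


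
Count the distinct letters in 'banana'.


Unique letters in 'banana': {a, b, n} = 3 distinct letters.

3


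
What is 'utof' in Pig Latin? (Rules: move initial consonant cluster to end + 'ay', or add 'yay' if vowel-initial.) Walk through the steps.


'utof' starts with a vowel, so add 'yay': 'utofyay'.

utofyay


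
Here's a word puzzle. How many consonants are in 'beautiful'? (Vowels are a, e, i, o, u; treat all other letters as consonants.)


Consonants in 'beautiful': b, t, f, l = 4 consonants.

4


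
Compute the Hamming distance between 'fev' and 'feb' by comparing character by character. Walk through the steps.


Alignment:
Position 1: 'f' vs 'f' = match
Position 2: 'e' vs 'e' = match
Position 3: 'v' vs 'b' = DIFFER
Total differences: 1

1


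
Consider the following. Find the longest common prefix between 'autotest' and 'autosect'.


Compare from the start: 4 characters match: 'auto'. Mismatch at position 5: 't' vs 's'.

auto


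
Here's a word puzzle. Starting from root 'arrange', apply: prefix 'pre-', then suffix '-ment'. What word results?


Step 1: Add prefix 'pre-' to 'arrange' = 'prearrange'
Step 2: Add suffix '-ment' to 'prearrange' = 'prearrangement'

prearrangement


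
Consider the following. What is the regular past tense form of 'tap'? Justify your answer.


Apply rule: Double final consonant and add -ed. 'tap' becomes 'tapped'.

tapped


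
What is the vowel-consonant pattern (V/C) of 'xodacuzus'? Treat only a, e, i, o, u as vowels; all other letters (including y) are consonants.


Letter mapping: x = C, o = V, d = C, a = V, c = C, u = V, z = C, u = V, s = C.

CVCVCVCVC


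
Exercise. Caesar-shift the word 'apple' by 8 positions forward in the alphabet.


Shift each letter by 8: a -> i, p -> x, p -> x, l -> t, e -> m. Result: 'ixxtm'.

ixxtm


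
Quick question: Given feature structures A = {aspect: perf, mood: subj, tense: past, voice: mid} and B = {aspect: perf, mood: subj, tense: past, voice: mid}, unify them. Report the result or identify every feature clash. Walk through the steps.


Compare features:
aspect: A=perf vs B=perf -> unified: perf
mood: A=subj vs B=subj -> unified: subj
tense: A=past vs B=past -> unified: past
voice: A=mid vs B=mid -> unified: mid
No clashes found.

Unified: {aspect: perf, mood: subj, tense: past, voice: mid}


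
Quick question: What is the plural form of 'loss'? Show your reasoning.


Apply rule: Add -es (sibilant/fricative ending). 'loss' becomes 'losses'.

losses


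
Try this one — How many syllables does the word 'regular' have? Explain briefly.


Break 'regular' into syllables: reg-u-lar -> reg | u | lar = 3 syllables

3 syllables


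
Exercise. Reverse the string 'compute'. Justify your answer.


Reverse 'compute' character by character: 'etupmoc'.

etupmoc


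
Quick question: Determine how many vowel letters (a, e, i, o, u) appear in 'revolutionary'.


Vowels in 'revolutionary': e, o, u, i, o, a = 6 vowels.

6


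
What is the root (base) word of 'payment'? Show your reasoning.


Remove suffix '-ment' from 'payment' to get root 'pay'.

pay


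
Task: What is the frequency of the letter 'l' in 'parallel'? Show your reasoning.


Letter 'l' in 'parallel': found at position(s) 5, 6, 8 = 3 occurrence(s).

3


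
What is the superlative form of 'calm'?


Apply superlative formation (add -est): 'calm' -> 'calmest'.

calmest


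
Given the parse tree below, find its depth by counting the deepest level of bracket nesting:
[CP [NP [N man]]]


Count bracket nesting levels:
'[' at pos 0: depth = 1
'[' at pos 4: depth = 2
'[' at pos 8: depth = 3
Maximum depth reached: 3

3


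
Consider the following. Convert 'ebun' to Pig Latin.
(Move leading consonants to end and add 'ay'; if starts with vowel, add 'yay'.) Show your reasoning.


'ebun' starts with a vowel, so add 'yay': 'ebunyay'.

ebunyay


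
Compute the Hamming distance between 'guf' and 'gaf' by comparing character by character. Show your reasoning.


Alignment:
Position 1: 'g' vs 'g' = match
Position 2: 'u' vs 'a' = DIFFER
Position 3: 'f' vs 'f' = match
Total differences: 1

1


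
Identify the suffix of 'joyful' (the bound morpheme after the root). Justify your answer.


The word 'joyful' = 'joy' (root) + '-ful' (suffix). The suffix is '-ful'.

ful


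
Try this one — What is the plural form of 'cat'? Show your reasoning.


Apply rule: Add -s. 'cat' becomes 'cats'.

cats


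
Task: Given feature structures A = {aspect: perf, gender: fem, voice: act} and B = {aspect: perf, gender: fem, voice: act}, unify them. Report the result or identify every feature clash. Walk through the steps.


Compare features:
aspect: A=perf vs B=perf -> unified: perf
gender: A=fem vs B=fem -> unified: fem
voice: A=act vs B=act -> unified: act
No clashes found.

Unified: {aspect: perf, gender: fem, voice: act}


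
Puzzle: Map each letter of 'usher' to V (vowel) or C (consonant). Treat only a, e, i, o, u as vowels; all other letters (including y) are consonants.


Letter mapping: u = V, s = C, h = C, e = V, r = C.

VCCVC


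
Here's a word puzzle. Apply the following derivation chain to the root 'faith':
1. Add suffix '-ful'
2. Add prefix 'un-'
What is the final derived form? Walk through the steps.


Step 1: Add suffix '-ful' to 'faith' = 'faithful'
Step 2: Add prefix 'un-' to 'faithful' = 'unfaithful'

unfaithful


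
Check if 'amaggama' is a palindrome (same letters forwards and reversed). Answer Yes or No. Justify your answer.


Forward: 'amaggama'
Reversed: 'amaggama'
They are identical.

Yes


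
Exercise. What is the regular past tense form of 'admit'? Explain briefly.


Apply rule: Double final consonant and add -ed. 'admit' becomes 'admitted'.

admitted


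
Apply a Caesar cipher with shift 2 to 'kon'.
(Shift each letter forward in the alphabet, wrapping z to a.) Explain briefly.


Shift each letter by 2: k -> m, o -> q, n -> p. Result: 'mqp'.

mqp


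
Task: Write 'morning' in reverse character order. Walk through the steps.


Reverse 'morning' character by character: 'gninrom'.

gninrom
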